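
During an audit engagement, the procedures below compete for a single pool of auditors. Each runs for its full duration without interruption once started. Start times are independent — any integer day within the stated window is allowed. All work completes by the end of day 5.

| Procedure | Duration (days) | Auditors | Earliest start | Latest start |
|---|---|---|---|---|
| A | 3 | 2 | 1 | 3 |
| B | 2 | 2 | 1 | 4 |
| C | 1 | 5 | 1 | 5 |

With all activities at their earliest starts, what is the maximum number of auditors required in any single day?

9

Early-start schedule: A@1, B@1, C@1.
Load per day: day 1: 9, day 2: 4, day 3: 2, day 4: 0, day 5: 0.
Peak is 9.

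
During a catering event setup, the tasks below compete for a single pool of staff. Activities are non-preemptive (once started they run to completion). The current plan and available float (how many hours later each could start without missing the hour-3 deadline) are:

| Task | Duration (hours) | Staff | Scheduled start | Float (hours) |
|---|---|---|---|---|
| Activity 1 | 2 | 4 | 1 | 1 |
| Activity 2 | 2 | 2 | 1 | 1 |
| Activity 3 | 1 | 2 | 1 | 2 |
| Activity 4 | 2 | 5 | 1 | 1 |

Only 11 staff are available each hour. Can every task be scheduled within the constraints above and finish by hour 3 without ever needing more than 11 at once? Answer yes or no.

yes

Schedule Activity 1@1, Activity 2@1, Activity 3@1, Activity 4@2: h1:8  h2:11  h3:5 — peak 11 ≤ 11.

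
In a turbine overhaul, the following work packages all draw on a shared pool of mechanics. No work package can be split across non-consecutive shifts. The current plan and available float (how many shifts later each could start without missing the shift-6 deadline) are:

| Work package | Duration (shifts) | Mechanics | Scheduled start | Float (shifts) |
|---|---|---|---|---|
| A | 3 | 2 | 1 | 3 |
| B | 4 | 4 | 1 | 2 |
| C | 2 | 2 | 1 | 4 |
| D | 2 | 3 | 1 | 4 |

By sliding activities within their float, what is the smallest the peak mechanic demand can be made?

6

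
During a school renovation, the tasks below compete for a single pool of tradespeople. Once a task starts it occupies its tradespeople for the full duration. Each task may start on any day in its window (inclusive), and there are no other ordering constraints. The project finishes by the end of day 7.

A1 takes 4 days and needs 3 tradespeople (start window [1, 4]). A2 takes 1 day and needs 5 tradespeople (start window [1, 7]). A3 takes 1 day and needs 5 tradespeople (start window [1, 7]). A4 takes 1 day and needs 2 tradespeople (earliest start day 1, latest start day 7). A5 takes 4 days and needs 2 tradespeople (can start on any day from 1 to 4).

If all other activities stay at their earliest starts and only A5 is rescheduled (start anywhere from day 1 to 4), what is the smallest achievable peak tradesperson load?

A5@1: d1:17  d2:5  d3:5  d4:5  d5:0  d6:0  d7:0 → peak 17
A5@2: d1:15  d2:5  d3:5  d4:5  d5:2  d6:0  d7:0 → peak 15
A5@3: d1:15  d2:3  d3:5  d4:5  d5:2  d6:2  d7:0 → peak 15
A5@4: d1:15  d2:3  d3:3  d4:5  d5:2  d6:2  d7:2 → peak 15
Best is A5@2, peak 15.

15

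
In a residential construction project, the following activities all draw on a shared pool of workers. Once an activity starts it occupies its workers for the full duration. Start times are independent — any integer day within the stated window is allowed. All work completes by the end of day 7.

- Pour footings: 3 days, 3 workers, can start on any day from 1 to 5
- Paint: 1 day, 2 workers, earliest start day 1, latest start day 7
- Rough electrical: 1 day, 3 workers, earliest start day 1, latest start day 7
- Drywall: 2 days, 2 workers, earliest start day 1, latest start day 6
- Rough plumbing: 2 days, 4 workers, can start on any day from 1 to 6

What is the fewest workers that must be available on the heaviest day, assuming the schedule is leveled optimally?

5

Early-start (Pour footings@1, Paint@1, Rough electrical@1, Drywall@1, Rough plumbing@1) gives peak 14: d1:14  d2:9  d3:3  d4:0  d5:0  d6:0  d7:0.
Shift Rough electrical→4, Drywall→2, Rough plumbing→5.
Schedule Pour footings@1, Paint@1, Rough electrical@4, Drywall@2, Rough plumbing@5: d1:5  d2:5  d3:5  d4:3  d5:4  d6:4  d7:0 — peak 5.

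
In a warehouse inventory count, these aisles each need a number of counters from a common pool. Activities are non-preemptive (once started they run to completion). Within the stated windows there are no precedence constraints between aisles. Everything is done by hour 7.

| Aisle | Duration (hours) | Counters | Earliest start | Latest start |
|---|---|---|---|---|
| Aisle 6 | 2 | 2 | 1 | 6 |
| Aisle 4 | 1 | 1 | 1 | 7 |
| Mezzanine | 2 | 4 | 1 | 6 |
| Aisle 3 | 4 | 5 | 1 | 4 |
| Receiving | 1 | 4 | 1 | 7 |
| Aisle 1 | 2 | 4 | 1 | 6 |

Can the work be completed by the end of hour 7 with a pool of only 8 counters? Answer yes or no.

yes

Schedule Aisle 6@1, Aisle 4@1, Mezzanine@5, Aisle 3@1, Receiving@5, Aisle 1@6: h1:8  h2:7  h3:5  h4:5  h5:8  h6:8  h7:4 — peak 8 ≤ 8.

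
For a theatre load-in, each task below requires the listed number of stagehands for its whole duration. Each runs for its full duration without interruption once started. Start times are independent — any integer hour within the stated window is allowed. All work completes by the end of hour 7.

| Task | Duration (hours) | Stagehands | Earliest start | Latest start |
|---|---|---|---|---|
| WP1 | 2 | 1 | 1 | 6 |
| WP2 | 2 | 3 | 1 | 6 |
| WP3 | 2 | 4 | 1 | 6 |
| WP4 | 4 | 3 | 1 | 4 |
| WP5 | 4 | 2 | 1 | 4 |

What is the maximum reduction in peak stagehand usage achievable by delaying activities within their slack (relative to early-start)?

7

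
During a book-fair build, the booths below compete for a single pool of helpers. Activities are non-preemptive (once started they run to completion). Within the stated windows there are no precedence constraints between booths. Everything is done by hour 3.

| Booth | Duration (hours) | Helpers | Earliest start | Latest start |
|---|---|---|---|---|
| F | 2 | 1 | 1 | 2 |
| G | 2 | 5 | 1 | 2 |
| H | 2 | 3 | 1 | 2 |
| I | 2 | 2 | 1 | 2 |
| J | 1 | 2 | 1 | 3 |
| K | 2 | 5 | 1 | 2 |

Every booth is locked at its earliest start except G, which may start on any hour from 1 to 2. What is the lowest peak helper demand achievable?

16

G@1: h1:18  h2:16  h3:0 → peak 18
G@2: h1:13  h2:16  h3:5 → peak 16
Best is G@2, peak 16.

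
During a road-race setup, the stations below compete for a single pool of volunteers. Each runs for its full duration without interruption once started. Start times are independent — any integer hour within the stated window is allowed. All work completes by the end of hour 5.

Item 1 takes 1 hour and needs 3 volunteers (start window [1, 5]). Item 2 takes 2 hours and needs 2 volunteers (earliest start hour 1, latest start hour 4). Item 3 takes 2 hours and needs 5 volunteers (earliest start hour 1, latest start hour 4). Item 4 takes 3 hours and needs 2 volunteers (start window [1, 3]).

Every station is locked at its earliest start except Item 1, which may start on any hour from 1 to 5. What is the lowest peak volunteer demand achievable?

Item 1@1: h1:12  h2:9  h3:2  h4:0  h5:0 → peak 12
Item 1@2: h1:9  h2:12  h3:2  h4:0  h5:0 → peak 12
Item 1@3: h1:9  h2:9  h3:5  h4:0  h5:0 → peak 9
Item 1@4: h1:9  h2:9  h3:2  h4:3  h5:0 → peak 9
Item 1@5: h1:9  h2:9  h3:2  h4:0  h5:3 → peak 9
Best is Item 1@3, peak 9.

9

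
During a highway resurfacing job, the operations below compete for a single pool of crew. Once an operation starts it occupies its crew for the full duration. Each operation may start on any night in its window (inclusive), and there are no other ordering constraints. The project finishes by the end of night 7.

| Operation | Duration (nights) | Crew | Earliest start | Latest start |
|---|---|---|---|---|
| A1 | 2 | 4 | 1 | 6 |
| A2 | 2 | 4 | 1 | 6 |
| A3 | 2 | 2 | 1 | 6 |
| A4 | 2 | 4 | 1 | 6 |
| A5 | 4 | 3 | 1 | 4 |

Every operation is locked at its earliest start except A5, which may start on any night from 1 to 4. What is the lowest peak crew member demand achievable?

14

A5@1: n1:17  n2:17  n3:3  n4:3  n5:0  n6:0  n7:0 → peak 17
A5@2: n1:14  n2:17  n3:3  n4:3  n5:3  n6:0  n7:0 → peak 17
A5@3: n1:14  n2:14  n3:3  n4:3  n5:3  n6:3  n7:0 → peak 14
A5@4: n1:14  n2:14  n3:0  n4:3  n5:3  n6:3  n7:3 → peak 14
Best is A5@3, peak 14.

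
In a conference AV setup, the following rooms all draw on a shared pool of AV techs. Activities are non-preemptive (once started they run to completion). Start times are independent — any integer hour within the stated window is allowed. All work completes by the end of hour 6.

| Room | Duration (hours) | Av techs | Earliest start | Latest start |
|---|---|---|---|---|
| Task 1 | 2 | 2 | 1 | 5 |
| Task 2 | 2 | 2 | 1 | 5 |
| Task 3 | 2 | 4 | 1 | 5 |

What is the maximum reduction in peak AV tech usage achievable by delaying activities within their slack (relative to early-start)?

4

Early-start peak: h1:8  h2:8  h3:0  h4:0  h5:0  h6:0 ⇒ 8.
Leveled (Task 1@1, Task 2@1, Task 3@3): h1:4  h2:4  h3:4  h4:4  h5:0  h6:0 ⇒ 4.
Reduction 8 − 4 = 4.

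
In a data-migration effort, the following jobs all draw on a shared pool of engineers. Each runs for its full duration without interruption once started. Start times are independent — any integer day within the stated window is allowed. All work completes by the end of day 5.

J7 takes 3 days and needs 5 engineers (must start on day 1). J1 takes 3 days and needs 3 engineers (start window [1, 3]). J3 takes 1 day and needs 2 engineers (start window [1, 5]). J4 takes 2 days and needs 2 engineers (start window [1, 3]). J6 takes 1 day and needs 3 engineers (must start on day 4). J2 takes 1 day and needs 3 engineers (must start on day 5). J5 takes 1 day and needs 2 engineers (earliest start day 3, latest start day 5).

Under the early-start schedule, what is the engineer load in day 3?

At early start, day 3 has: J7, J1, J5.
Demand: 5 + 3 + 2 = 10.

10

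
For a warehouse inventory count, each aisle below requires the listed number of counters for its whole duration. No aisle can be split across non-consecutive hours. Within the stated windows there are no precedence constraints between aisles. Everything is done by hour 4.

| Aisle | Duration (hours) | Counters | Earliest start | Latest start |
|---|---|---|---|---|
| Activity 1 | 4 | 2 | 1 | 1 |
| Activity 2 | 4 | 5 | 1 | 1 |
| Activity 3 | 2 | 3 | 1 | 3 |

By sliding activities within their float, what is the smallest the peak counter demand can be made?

10

Schedule Activity 1@1, Activity 2@1, Activity 3@1: h1:10  h2:10  h3:7  h4:7 — peak 10.
No arrangement of the 3 feasible schedules does better.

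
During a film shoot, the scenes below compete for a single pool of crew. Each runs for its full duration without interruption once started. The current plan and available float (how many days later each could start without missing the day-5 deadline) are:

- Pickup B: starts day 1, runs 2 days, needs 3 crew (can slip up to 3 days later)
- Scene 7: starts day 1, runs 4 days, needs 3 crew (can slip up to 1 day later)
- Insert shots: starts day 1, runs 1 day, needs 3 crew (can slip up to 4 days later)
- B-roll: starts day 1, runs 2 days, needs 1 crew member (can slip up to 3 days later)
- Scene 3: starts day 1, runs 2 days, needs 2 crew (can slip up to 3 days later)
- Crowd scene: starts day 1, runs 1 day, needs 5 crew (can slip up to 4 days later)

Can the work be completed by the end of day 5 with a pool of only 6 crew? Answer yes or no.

Total crew member-days = 32; over 5 days the average is 32/5 > 6, so some day must exceed 6.

no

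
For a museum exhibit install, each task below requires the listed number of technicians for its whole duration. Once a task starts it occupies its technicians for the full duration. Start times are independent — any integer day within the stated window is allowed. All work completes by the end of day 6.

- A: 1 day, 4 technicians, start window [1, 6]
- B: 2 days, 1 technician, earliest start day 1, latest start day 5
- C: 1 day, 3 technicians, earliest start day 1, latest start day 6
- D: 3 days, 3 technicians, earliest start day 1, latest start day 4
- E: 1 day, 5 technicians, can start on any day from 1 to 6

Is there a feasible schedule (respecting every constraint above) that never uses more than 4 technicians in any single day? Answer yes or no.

The minimum achievable peak is 5; 4 < 5, so no feasible schedule stays within the cap.

no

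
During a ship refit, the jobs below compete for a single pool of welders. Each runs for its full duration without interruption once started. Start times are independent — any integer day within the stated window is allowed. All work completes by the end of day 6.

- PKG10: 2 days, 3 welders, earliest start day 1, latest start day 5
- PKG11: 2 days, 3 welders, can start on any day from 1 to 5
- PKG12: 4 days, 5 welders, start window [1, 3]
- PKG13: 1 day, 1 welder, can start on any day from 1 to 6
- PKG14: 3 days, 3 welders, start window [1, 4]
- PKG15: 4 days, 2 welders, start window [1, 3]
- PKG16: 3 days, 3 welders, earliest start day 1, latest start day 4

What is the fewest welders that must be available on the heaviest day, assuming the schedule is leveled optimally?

10

Early-start (PKG10@1, PKG11@1, PKG12@1, PKG13@1, PKG14@1, PKG15@1, PKG16@1) gives peak 20: d1:20  d2:19  d3:13  d4:7  d5:0  d6:0.
Shift PKG12→3, PKG15→3, PKG16→4.
Schedule PKG10@1, PKG11@1, PKG12@3, PKG13@1, PKG14@1, PKG15@3, PKG16@4: d1:10  d2:9  d3:10  d4:10  d5:10  d6:10 — peak 10.
Total welder-days = 59 over 6 days ⇒ peak ≥ ⌈59/6⌉ = 10, so 10 is optimal.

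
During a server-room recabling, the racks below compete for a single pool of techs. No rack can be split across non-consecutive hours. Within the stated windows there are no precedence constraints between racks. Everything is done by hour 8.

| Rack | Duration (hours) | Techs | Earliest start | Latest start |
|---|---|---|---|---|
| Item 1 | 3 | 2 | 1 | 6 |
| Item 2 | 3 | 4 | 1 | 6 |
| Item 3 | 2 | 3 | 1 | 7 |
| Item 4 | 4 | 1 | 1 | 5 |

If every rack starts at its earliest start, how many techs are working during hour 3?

At early start, hour 3 has: Item 1, Item 2, Item 4.
Demand: 2 + 4 + 1 = 7.

7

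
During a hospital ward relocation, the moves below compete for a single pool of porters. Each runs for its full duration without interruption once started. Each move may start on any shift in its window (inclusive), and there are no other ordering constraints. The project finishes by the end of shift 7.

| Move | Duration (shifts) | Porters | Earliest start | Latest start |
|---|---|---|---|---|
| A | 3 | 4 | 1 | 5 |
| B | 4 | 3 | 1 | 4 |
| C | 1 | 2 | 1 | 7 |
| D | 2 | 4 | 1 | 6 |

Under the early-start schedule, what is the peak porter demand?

Early-start schedule: A@1, B@1, C@1, D@1.
Load per shift: shift 1: 13, shift 2: 11, shift 3: 7, shift 4: 3, shift 5: 0, shift 6: 0, shift 7: 0.
Peak is 13.

13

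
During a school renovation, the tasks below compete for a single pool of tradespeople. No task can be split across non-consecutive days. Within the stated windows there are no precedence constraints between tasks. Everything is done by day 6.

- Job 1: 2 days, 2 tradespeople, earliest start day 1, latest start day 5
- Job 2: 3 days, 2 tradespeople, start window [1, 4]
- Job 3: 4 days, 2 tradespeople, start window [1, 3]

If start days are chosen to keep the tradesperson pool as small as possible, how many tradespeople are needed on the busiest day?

Early-start (Job 1@1, Job 2@1, Job 3@1) gives peak 6: d1:6  d2:6  d3:4  d4:2  d5:0  d6:0.
Shift Job 3→3.
Schedule Job 1@1, Job 2@1, Job 3@3: d1:4  d2:4  d3:4  d4:2  d5:2  d6:2 — peak 4.

4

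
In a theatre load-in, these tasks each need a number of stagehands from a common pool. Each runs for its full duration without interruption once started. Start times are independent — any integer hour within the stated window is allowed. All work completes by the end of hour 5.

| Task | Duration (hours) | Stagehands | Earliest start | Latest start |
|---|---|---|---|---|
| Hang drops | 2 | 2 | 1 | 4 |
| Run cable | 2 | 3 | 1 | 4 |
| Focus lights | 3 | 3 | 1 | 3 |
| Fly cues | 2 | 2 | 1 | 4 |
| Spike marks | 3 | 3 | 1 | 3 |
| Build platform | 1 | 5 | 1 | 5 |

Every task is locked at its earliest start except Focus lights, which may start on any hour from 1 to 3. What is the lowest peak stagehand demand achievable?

Focus lights@1: h1:18  h2:13  h3:6  h4:0  h5:0 → peak 18
Focus lights@2: h1:15  h2:13  h3:6  h4:3  h5:0 → peak 15
Focus lights@3: h1:15  h2:10  h3:6  h4:3  h5:3 → peak 15
Best is Focus lights@2, peak 15.

15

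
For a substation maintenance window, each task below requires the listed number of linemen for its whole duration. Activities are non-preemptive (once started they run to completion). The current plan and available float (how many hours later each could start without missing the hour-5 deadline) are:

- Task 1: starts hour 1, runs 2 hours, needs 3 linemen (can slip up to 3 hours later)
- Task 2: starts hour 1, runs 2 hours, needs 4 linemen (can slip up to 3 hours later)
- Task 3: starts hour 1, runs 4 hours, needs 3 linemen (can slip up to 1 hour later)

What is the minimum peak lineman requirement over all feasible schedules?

Early-start (Task 1@1, Task 2@1, Task 3@1) gives peak 10: h1:10  h2:10  h3:3  h4:3  h5:0.
Shift Task 2→3.
Schedule Task 1@1, Task 2@3, Task 3@1: h1:6  h2:6  h3:7  h4:7  h5:0 — peak 7.

7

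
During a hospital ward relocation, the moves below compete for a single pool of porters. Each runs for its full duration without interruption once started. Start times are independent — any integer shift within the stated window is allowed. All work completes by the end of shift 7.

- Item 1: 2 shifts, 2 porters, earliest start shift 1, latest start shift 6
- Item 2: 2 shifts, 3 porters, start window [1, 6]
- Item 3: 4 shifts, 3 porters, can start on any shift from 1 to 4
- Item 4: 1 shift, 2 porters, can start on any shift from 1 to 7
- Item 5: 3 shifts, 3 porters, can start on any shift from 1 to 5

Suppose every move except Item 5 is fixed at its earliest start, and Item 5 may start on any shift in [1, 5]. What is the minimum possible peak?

Item 5@1: s1:13  s2:11  s3:6  s4:3  s5:0  s6:0  s7:0 → peak 13
Item 5@2: s1:10  s2:11  s3:6  s4:6  s5:0  s6:0  s7:0 → peak 11
Item 5@3: s1:10  s2:8  s3:6  s4:6  s5:3  s6:0  s7:0 → peak 10
Item 5@4: s1:10  s2:8  s3:3  s4:6  s5:3  s6:3  s7:0 → peak 10
Item 5@5: s1:10  s2:8  s3:3  s4:3  s5:3  s6:3  s7:3 → peak 10
Best is Item 5@3, peak 10.

10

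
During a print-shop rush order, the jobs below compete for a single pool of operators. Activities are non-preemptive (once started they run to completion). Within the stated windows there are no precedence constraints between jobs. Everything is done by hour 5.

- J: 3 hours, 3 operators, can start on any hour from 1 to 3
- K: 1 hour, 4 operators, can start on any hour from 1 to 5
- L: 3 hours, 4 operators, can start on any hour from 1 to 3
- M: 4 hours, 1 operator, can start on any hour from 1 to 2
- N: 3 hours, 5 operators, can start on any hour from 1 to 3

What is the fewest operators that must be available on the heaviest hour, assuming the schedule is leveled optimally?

13

Early-start (J@1, K@1, L@1, M@1, N@1) gives peak 17: h1:17  h2:13  h3:13  h4:1  h5:0.
Shift N→2.
Schedule J@1, K@1, L@1, M@1, N@2: h1:12  h2:13  h3:13  h4:6  h5:0 — peak 13.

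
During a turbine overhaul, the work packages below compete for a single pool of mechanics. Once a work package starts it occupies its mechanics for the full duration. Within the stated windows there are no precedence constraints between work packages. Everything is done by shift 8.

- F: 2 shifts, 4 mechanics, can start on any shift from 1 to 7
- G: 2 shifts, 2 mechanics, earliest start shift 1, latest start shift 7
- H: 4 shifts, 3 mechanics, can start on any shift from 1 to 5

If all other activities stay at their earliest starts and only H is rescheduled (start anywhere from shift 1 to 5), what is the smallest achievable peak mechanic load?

H@1: s1:9  s2:9  s3:3  s4:3  s5:0  s6:0  s7:0  s8:0 → peak 9
H@2: s1:6  s2:9  s3:3  s4:3  s5:3  s6:0  s7:0  s8:0 → peak 9
H@3: s1:6  s2:6  s3:3  s4:3  s5:3  s6:3  s7:0  s8:0 → peak 6
H@4: s1:6  s2:6  s3:0  s4:3  s5:3  s6:3  s7:3  s8:0 → peak 6
H@5: s1:6  s2:6  s3:0  s4:0  s5:3  s6:3  s7:3  s8:3 → peak 6
Best is H@3, peak 6.

6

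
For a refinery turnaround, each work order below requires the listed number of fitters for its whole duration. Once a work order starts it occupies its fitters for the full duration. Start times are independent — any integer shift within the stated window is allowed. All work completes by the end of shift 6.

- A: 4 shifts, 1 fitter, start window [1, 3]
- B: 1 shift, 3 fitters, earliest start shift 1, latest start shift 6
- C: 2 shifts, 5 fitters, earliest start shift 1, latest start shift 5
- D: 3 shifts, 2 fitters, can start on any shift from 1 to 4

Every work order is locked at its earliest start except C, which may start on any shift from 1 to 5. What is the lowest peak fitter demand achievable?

6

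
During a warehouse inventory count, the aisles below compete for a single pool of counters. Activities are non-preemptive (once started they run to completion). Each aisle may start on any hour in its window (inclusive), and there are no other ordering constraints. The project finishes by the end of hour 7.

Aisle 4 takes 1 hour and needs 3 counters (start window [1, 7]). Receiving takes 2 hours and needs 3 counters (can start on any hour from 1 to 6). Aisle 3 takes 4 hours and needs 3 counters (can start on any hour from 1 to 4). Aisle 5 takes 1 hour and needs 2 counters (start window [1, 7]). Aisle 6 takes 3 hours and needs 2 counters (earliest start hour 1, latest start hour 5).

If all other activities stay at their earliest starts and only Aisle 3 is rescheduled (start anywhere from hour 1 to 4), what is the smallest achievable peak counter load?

Aisle 3@1: h1:13  h2:8  h3:5  h4:3  h5:0  h6:0  h7:0 → peak 13
Aisle 3@2: h1:10  h2:8  h3:5  h4:3  h5:3  h6:0  h7:0 → peak 10
Aisle 3@3: h1:10  h2:5  h3:5  h4:3  h5:3  h6:3  h7:0 → peak 10
Aisle 3@4: h1:10  h2:5  h3:2  h4:3  h5:3  h6:3  h7:3 → peak 10
Best is Aisle 3@2, peak 10.

10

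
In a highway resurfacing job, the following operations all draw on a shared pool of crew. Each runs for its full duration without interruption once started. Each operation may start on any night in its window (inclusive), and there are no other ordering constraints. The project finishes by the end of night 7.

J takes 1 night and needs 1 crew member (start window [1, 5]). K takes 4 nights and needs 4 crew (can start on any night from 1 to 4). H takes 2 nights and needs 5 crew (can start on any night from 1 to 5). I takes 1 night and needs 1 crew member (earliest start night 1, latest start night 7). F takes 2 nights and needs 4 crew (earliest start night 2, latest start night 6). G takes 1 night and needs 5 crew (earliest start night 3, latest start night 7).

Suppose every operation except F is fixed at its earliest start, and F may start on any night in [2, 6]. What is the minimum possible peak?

11

F@2: n1:11  n2:13  n3:13  n4:4  n5:0  n6:0  n7:0 → peak 13
F@3: n1:11  n2:9  n3:13  n4:8  n5:0  n6:0  n7:0 → peak 13
F@4: n1:11  n2:9  n3:9  n4:8  n5:4  n6:0  n7:0 → peak 11
F@5: n1:11  n2:9  n3:9  n4:4  n5:4  n6:4  n7:0 → peak 11
F@6: n1:11  n2:9  n3:9  n4:4  n5:0  n6:4  n7:4 → peak 11
Best is F@4, peak 11.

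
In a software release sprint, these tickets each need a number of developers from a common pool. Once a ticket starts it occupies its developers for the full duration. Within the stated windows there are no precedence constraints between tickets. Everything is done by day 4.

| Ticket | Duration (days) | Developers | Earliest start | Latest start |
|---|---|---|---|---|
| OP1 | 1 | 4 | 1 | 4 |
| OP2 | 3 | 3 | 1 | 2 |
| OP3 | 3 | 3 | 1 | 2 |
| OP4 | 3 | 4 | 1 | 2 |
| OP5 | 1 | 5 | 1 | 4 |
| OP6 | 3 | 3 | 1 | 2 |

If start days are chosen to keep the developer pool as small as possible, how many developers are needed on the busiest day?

Early-start (OP1@1, OP2@1, OP3@1, OP4@1, OP5@1, OP6@1) gives peak 22: d1:22  d2:13  d3:13  d4:0.
Shift OP4→2, OP5→4.
Schedule OP1@1, OP2@1, OP3@1, OP4@2, OP5@4, OP6@1: d1:13  d2:13  d3:13  d4:9 — peak 13.

13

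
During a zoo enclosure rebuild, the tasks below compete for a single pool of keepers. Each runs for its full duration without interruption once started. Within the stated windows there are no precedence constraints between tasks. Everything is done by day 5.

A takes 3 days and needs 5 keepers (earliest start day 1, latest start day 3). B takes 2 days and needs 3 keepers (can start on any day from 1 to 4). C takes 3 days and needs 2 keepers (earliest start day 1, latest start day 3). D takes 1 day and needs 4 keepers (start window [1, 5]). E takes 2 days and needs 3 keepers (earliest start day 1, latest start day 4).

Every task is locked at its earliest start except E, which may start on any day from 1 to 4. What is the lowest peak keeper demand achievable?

14

E@1: d1:17  d2:13  d3:7  d4:0  d5:0 → peak 17
E@2: d1:14  d2:13  d3:10  d4:0  d5:0 → peak 14
E@3: d1:14  d2:10  d3:10  d4:3  d5:0 → peak 14
E@4: d1:14  d2:10  d3:7  d4:3  d5:3 → peak 14
Best is E@2, peak 14.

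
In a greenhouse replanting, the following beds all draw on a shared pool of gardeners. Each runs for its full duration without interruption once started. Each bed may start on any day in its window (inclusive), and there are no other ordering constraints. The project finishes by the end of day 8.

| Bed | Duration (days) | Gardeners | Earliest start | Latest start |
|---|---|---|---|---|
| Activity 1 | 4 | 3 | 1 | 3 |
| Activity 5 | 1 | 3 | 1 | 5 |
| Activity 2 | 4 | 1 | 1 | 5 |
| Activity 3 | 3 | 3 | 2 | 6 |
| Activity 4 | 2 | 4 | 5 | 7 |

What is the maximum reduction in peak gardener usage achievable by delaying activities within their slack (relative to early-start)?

1

Early-start peak: d1:7  d2:7  d3:7  d4:7  d5:4  d6:4  d7:0  d8:0 ⇒ 7.
Leveled (Activity 1@1, Activity 5@1, Activity 2@5, Activity 3@2, Activity 4@5): d1:6  d2:6  d3:6  d4:6  d5:5  d6:5  d7:1  d8:1 ⇒ 6.
Reduction 7 − 6 = 1.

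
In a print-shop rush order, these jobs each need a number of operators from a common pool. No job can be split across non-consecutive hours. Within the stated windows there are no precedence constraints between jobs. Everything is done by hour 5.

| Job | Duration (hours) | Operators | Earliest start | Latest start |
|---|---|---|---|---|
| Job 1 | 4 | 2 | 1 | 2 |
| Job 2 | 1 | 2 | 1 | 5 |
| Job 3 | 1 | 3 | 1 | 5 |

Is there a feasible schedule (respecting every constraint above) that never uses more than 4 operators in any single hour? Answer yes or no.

yes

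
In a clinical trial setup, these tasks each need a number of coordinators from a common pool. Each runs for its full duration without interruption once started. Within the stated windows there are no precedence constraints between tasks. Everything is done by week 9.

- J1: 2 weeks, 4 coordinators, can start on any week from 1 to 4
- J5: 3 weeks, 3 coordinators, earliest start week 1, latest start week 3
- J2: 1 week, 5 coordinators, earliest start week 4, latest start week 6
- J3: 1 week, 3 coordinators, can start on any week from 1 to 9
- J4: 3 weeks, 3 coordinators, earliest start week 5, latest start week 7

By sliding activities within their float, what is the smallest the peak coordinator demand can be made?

6

Early-start (J1@1, J5@1, J2@4, J3@1, J4@5) gives peak 10: w1:10  w2:7  w3:3  w4:5  w5:3  w6:3  w7:3  w8:0  w9:0.
Shift J5→3, J2→6, J3→3, J4→7.
Schedule J1@1, J5@3, J2@6, J3@3, J4@7: w1:4  w2:4  w3:6  w4:3  w5:3  w6:5  w7:3  w8:3  w9:3 — peak 6.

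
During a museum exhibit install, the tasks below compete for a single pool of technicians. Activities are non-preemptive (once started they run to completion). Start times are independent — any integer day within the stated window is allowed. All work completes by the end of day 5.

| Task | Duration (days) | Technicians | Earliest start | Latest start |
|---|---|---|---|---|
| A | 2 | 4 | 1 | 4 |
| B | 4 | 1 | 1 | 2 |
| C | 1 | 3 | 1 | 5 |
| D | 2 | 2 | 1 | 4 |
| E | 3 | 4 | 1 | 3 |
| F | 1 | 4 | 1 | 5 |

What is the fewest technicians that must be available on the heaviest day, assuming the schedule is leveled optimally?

Early-start (A@1, B@1, C@1, D@1, E@1, F@1) gives peak 18: d1:18  d2:11  d3:5  d4:1  d5:0.
Shift D→2, E→3, F→5.
Schedule A@1, B@1, C@1, D@2, E@3, F@5: d1:8  d2:7  d3:7  d4:5  d5:8 — peak 8.

8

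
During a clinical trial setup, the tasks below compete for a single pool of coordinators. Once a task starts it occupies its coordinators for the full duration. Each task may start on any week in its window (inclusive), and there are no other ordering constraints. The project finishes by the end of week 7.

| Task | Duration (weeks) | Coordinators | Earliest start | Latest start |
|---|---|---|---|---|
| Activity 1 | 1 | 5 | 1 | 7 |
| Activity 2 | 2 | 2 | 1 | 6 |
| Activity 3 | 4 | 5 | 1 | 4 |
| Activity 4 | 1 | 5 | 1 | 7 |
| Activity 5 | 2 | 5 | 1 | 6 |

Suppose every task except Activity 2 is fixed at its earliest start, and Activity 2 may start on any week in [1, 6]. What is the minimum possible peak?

Activity 2@1: w1:22  w2:12  w3:5  w4:5  w5:0  w6:0  w7:0 → peak 22
Activity 2@2: w1:20  w2:12  w3:7  w4:5  w5:0  w6:0  w7:0 → peak 20
Activity 2@3: w1:20  w2:10  w3:7  w4:7  w5:0  w6:0  w7:0 → peak 20
Activity 2@4: w1:20  w2:10  w3:5  w4:7  w5:2  w6:0  w7:0 → peak 20
Activity 2@5: w1:20  w2:10  w3:5  w4:5  w5:2  w6:2  w7:0 → peak 20
Activity 2@6: w1:20  w2:10  w3:5  w4:5  w5:0  w6:2  w7:2 → peak 20
Best is Activity 2@2, peak 20.

20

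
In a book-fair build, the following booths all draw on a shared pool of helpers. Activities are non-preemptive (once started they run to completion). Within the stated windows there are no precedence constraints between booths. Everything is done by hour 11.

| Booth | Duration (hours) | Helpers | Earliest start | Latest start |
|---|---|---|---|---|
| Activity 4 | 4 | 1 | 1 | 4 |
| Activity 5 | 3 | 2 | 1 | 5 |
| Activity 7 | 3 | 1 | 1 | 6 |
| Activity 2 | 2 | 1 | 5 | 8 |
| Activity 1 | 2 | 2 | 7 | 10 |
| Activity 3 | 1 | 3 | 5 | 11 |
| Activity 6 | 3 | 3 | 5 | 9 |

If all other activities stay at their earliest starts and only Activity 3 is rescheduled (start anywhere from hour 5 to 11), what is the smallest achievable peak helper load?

Activity 3@5: h1:4  h2:4  h3:4  h4:1  h5:7  h6:4  h7:5  h8:2  h9:0  h10:0  h11:0 → peak 7
Activity 3@6: h1:4  h2:4  h3:4  h4:1  h5:4  h6:7  h7:5  h8:2  h9:0  h10:0  h11:0 → peak 7
Activity 3@7: h1:4  h2:4  h3:4  h4:1  h5:4  h6:4  h7:8  h8:2  h9:0  h10:0  h11:0 → peak 8
Activity 3@8: h1:4  h2:4  h3:4  h4:1  h5:4  h6:4  h7:5  h8:5  h9:0  h10:0  h11:0 → peak 5
Activity 3@9: h1:4  h2:4  h3:4  h4:1  h5:4  h6:4  h7:5  h8:2  h9:3  h10:0  h11:0 → peak 5
Activity 3@10: h1:4  h2:4  h3:4  h4:1  h5:4  h6:4  h7:5  h8:2  h9:0  h10:3  h11:0 → peak 5
Activity 3@11: h1:4  h2:4  h3:4  h4:1  h5:4  h6:4  h7:5  h8:2  h9:0  h10:0  h11:3 → peak 5
Best is Activity 3@8, peak 5.

5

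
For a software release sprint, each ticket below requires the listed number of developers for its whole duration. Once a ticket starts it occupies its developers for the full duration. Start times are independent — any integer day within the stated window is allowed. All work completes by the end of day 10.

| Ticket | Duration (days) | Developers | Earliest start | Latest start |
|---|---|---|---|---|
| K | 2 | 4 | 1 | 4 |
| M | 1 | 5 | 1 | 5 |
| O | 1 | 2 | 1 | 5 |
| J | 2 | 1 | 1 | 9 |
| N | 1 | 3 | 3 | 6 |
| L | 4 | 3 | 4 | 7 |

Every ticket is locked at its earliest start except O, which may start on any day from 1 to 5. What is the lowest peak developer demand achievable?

10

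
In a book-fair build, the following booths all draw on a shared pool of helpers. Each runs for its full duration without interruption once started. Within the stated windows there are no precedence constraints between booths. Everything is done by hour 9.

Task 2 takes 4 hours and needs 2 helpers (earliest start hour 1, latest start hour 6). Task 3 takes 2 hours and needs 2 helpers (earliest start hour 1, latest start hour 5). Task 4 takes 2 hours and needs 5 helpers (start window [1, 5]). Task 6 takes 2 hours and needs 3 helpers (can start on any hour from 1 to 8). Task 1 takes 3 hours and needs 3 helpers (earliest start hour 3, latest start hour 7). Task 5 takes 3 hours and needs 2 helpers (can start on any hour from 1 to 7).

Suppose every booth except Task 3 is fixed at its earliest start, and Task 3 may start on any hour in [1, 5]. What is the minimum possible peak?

Task 3@1: h1:14  h2:14  h3:7  h4:5  h5:3  h6:0  h7:0  h8:0  h9:0 → peak 14
Task 3@2: h1:12  h2:14  h3:9  h4:5  h5:3  h6:0  h7:0  h8:0  h9:0 → peak 14
Task 3@3: h1:12  h2:12  h3:9  h4:7  h5:3  h6:0  h7:0  h8:0  h9:0 → peak 12
Task 3@4: h1:12  h2:12  h3:7  h4:7  h5:5  h6:0  h7:0  h8:0  h9:0 → peak 12
Task 3@5: h1:12  h2:12  h3:7  h4:5  h5:5  h6:2  h7:0  h8:0  h9:0 → peak 12
Best is Task 3@3, peak 12.

12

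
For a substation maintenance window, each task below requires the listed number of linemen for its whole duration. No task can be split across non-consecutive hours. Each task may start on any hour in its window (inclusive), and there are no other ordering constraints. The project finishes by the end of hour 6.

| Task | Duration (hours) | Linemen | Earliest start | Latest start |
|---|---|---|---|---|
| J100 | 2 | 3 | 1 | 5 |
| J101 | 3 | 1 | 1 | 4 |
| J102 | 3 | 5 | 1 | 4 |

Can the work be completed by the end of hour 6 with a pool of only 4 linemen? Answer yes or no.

The minimum achievable peak is 5; 4 < 5, so no feasible schedule stays within the cap.

no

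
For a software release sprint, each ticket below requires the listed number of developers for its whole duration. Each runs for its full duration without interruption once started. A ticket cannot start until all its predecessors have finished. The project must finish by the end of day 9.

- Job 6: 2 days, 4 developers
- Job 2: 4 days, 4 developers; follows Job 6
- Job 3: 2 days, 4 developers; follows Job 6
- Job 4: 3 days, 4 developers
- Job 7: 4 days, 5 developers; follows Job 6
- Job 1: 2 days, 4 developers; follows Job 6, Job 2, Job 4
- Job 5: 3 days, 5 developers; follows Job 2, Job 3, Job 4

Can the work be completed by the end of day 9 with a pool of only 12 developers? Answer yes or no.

no

The minimum achievable peak is 13; 12 < 13, so no feasible schedule stays within the cap.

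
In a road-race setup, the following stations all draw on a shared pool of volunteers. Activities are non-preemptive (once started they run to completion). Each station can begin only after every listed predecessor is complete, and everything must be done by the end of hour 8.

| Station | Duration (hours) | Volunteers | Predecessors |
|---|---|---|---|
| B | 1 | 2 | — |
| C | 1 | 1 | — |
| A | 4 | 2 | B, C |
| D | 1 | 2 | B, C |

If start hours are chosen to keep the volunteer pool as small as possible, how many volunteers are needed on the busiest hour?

2

Early-start (B@1, C@1, A@2, D@2) gives peak 4: h1:3  h2:4  h3:2  h4:2  h5:2  h6:0  h7:0  h8:0.
Shift C→2, A→3, D→7.
Schedule B@1, C@2, A@3, D@7: h1:2  h2:1  h3:2  h4:2  h5:2  h6:2  h7:2  h8:0 — peak 2.
Total volunteer-hours = 13 over 8 hours ⇒ peak ≥ ⌈13/8⌉ = 2, so 2 is optimal.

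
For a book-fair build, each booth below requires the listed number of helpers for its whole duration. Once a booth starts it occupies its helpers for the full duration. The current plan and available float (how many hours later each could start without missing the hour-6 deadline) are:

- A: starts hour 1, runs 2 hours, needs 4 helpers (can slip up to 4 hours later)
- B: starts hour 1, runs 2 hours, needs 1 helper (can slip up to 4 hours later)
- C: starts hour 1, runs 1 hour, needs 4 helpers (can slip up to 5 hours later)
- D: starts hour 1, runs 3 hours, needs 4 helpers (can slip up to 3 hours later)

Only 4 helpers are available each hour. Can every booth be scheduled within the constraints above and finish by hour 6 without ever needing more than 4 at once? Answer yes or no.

Total helper-hours = 26; over 6 hours the average is 26/6 > 4, so some hour must exceed 4.

no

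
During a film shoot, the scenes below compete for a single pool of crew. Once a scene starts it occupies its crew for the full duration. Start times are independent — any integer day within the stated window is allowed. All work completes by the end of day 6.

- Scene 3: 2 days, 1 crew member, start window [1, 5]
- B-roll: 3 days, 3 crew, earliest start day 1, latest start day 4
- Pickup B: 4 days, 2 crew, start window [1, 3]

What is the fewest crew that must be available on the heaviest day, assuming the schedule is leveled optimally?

5

Early-start (Scene 3@1, B-roll@1, Pickup B@1) gives peak 6: d1:6  d2:6  d3:5  d4:2  d5:0  d6:0.
Shift Pickup B→3.
Schedule Scene 3@1, B-roll@1, Pickup B@3: d1:4  d2:4  d3:5  d4:2  d5:2  d6:2 — peak 5.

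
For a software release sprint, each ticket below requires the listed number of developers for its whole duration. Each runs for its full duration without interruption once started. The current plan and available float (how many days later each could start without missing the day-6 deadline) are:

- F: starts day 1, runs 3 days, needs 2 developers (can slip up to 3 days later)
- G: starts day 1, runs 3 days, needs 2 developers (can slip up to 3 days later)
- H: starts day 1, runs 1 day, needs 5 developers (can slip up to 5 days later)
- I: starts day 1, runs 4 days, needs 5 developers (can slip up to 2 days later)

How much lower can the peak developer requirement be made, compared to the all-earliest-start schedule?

Early-start peak: d1:14  d2:9  d3:9  d4:5  d5:0  d6:0 ⇒ 14.
Leveled (F@1, G@4, H@1, I@2): d1:7  d2:7  d3:7  d4:7  d5:7  d6:2 ⇒ 7.
Reduction 14 − 7 = 7.

7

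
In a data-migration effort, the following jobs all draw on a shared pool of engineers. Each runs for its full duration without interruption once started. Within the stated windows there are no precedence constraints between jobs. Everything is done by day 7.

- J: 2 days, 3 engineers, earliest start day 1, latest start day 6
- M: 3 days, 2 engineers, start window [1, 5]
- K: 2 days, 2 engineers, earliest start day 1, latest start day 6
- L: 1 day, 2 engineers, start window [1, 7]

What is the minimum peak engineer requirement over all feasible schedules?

4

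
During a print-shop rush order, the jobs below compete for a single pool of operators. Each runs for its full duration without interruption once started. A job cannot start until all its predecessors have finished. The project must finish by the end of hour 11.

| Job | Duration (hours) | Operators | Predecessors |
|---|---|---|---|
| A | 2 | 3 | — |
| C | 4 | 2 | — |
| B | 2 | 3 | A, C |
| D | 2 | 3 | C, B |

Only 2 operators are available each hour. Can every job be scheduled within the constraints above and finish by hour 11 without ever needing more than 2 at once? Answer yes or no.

no

Total operator-hours = 26; over 11 hours the average is 26/11 > 2, so some hour must exceed 2.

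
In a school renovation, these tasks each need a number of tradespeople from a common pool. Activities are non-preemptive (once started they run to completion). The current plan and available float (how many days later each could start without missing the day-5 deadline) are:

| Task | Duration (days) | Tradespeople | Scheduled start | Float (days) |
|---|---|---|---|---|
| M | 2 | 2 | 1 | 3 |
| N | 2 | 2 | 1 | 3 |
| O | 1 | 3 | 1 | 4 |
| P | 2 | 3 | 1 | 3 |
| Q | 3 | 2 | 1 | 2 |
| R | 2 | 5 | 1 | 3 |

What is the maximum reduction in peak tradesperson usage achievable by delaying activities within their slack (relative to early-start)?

10

Early-start peak: d1:17  d2:14  d3:2  d4:0  d5:0 ⇒ 17.
Leveled (M@1, N@1, O@1, P@2, Q@3, R@4): d1:7  d2:7  d3:5  d4:7  d5:7 ⇒ 7.
Reduction 17 − 7 = 10.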